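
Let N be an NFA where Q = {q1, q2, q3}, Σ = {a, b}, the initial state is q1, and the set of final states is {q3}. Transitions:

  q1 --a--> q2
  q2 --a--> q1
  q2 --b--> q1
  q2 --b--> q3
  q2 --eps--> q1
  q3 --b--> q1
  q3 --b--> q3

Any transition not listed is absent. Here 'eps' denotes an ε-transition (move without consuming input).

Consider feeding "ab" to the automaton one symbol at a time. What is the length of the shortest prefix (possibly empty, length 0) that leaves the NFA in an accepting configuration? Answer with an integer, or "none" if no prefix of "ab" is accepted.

2

Start in {q1}.
Read 'a': q1→{q2}; union {q2}; ε-closure = {q1, q2}.
Read 'b': q1→∅, q2→{q1, q3}; now {q1, q3}.
None of the earlier sets intersect F, but {q1, q3} does.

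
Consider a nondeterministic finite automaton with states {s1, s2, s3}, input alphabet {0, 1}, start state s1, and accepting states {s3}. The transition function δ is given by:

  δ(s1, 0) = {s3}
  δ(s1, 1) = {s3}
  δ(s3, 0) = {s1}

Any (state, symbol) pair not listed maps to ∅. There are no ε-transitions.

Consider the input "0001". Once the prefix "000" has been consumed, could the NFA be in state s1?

Start in {s1}.
Read '0': s1→{s3}; now {s3}.
Read '0': s3→{s1}; now {s1}.
Read '0': s1→{s3}; now {s3}.
State s1 is not in {s3}.

No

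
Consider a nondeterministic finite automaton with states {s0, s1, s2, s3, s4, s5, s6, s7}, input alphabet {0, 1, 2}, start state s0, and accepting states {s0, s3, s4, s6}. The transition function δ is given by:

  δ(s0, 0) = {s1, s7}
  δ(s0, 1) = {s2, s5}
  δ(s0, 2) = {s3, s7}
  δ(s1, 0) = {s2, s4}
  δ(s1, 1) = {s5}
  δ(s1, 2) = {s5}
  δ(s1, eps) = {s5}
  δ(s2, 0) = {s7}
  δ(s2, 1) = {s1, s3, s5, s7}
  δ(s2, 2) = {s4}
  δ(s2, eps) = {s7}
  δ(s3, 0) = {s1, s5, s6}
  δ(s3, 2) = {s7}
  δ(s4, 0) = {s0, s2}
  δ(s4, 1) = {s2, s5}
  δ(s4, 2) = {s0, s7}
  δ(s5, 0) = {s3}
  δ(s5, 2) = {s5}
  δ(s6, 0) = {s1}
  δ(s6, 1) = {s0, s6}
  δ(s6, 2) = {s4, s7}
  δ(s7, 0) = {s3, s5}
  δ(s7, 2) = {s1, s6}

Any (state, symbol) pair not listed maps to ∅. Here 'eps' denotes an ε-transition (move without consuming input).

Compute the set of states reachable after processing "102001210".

Start in {s0}.
Read '1': s0→{s2, s5}; union {s2, s5}; ε-closure = {s2, s5, s7}.
Read '0': s2→{s7}, s5→{s3}, s7→{s3, s5}; now {s3, s5, s7}.
Read '2': s3→{s7}, s5→{s5}, s7→{s1, s6}; now {s1, s5, s6, s7}.
Read '0': s1→{s2, s4}, s5→{s3}, s6→{s1}, s7→{s3, s5}; union {s1, s2, s3, s4, s5}; ε-closure = {s1, s2, s3, s4, s5, s7}.
Read '0': s1→{s2, s4}, s2→{s7}, s3→{s1, s5, s6}, s4→{s0, s2}, s5→{s3}, s7→{s3, s5}; now {s0, s1, s2, s3, s4, s5, s6, s7}.
Read '1': s0→{s2, s5}, s1→{s5}, s2→{s1, s3, s5, s7}, s3→∅, s4→{s2, s5}, s5→∅, s6→{s0, s6}, s7→∅; now {s0, s1, s2, s3, s5, s6, s7}.
Read '2': s0→{s3, s7}, s1→{s5}, s2→{s4}, s3→{s7}, s5→{s5}, s6→{s4, s7}, s7→{s1, s6}; now {s1, s3, s4, s5, s6, s7}.
Read '1': s1→{s5}, s3→∅, s4→{s2, s5}, s5→∅, s6→{s0, s6}, s7→∅; union {s0, s2, s5, s6}; ε-closure = {s0, s2, s5, s6, s7}.
Read '0': s0→{s1, s7}, s2→{s7}, s5→{s3}, s6→{s1}, s7→{s3, s5}; now {s1, s3, s5, s7}.

{s1, s3, s5, s7}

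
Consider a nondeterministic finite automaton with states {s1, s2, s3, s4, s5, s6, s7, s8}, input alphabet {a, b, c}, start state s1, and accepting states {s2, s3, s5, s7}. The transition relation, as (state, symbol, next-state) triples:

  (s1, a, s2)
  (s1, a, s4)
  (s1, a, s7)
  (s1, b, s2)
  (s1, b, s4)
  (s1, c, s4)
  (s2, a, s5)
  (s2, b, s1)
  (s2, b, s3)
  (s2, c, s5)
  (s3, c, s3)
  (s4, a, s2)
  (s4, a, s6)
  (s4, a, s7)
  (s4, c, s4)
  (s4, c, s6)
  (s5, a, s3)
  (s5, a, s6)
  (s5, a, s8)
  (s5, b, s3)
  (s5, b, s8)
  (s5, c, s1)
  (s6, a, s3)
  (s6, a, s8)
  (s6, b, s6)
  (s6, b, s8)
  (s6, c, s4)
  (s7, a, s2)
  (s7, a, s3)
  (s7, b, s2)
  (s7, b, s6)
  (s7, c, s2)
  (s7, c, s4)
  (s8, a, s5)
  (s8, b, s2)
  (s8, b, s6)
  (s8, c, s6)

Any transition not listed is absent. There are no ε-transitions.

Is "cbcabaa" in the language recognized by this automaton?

Start in {s1}.
Read 'c': s1→{s4}; now {s4}.
Read 'b': s4→∅; now ∅.
The set is empty and remains empty for the remaining 5 symbols.
The final set ∅ contains no accepting state.

No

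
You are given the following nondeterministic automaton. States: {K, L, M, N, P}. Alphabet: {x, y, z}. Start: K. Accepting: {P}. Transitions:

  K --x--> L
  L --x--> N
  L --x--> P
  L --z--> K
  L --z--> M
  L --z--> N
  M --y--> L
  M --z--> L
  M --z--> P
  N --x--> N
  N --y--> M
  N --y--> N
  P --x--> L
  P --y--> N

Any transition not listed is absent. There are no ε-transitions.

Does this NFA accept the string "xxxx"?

Yes

Start in {K}.
Read 'x': K→{L}; now {L}.
Read 'x': L→{N, P}; now {N, P}.
Read 'x': N→{N}, P→{L}; now {L, N}.
Read 'x': L→{N, P}, N→{N}; now {N, P}.
The final set {N, P} contains the accepting state P.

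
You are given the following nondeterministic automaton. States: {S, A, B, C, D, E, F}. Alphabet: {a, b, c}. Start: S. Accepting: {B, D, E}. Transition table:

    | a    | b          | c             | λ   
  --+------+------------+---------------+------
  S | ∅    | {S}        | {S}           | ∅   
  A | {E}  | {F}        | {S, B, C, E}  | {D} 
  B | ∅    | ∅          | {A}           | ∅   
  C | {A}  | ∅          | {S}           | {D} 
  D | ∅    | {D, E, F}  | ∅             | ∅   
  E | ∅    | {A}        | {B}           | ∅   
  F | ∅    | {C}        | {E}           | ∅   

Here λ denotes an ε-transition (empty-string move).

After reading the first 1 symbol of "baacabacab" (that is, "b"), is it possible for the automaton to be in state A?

No

Start in {S}.
Read 'b': {S} → {S}.
State A is not in {S}.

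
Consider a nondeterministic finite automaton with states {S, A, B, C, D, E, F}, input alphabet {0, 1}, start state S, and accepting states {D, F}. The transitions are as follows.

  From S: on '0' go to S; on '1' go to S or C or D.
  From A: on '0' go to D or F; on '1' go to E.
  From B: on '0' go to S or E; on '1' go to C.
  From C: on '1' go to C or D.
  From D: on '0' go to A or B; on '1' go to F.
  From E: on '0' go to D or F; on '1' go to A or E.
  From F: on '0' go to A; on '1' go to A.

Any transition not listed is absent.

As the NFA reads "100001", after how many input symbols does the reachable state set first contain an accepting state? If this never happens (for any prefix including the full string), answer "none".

1

Start in {S}.
Read '1': S→{S, C, D}; now {S, C, D}.
None of the earlier sets intersect F, but {S, C, D} does.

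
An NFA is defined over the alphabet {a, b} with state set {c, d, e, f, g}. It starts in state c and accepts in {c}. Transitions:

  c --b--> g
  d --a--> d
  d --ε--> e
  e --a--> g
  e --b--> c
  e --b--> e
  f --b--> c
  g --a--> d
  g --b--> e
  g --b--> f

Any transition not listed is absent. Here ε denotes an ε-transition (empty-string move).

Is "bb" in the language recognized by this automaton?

No

Start in {c}.
Read 'b': c→{g}; now {g}.
Read 'b': g→{e, f}; now {e, f}.
The final set {e, f} contains no accepting state.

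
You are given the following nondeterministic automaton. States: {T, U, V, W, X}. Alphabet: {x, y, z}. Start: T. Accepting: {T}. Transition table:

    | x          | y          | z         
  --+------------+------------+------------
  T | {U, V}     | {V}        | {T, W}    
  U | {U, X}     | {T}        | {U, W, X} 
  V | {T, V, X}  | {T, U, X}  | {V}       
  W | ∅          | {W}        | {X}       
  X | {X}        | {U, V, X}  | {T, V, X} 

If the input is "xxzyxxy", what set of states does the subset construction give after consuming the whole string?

Start in {T}.
Read 'x': {T} → {U, V}.
Read 'x': {U, V} → {T, U, V, X}.
Read 'z': {T, U, V, X} → {T, U, V, W, X}.
Read 'y': {T, U, V, W, X} → {T, U, V, W, X}.
Read 'x': {T, U, V, W, X} → {T, U, V, X}.
Read 'x': {T, U, V, X} → {T, U, V, X}.
Read 'y': {T, U, V, X} → {T, U, V, X}.

{T, U, V, X}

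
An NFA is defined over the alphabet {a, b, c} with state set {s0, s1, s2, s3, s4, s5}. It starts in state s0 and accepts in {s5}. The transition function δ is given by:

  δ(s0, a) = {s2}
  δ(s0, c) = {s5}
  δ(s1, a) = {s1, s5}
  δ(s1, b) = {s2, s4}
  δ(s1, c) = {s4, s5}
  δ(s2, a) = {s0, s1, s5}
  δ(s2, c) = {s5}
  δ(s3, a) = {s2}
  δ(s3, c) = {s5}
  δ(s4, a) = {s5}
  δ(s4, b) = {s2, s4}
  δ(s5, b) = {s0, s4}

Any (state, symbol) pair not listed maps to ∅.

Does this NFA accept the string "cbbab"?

Start in {s0}.
Read 'c': s0→{s5}; now {s5}.
Read 'b': s5→{s0, s4}; now {s0, s4}.
Read 'b': s0→∅, s4→{s2, s4}; now {s2, s4}.
Read 'a': s2→{s0, s1, s5}, s4→{s5}; now {s0, s1, s5}.
Read 'b': s0→∅, s1→{s2, s4}, s5→{s0, s4}; now {s0, s2, s4}.
The final set {s0, s2, s4} contains no accepting state.

No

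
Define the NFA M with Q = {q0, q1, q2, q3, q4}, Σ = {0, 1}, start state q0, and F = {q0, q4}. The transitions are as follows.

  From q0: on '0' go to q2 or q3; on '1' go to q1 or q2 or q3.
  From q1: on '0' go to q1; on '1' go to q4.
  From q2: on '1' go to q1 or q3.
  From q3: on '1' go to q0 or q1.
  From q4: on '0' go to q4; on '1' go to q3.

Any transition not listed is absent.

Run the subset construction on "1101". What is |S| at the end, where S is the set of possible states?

Start in {q0}.
Read '1': q0→{q1, q2, q3}; now {q1, q2, q3}.
Read '1': q1→{q4}, q2→{q1, q3}, q3→{q0, q1}; now {q0, q1, q3, q4}.
Read '0': q0→{q2, q3}, q1→{q1}, q3→∅, q4→{q4}; now {q1, q2, q3, q4}.
Read '1': q1→{q4}, q2→{q1, q3}, q3→{q0, q1}, q4→{q3}; now {q0, q1, q3, q4}.
That set has 4 states.

4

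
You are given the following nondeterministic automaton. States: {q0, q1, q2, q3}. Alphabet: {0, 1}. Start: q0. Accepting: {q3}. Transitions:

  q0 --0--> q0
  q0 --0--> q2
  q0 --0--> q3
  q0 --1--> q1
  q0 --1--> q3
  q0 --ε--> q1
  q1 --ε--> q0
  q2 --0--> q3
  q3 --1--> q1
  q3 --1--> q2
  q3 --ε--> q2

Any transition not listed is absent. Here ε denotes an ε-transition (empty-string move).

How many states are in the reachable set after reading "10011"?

4

Start: ε-closure({q0}) = {q0, q1}.
Read '1': {q0, q1} → {q0, q1, q2, q3}.
Read '0': {q0, q1, q2, q3} → {q0, q1, q2, q3}.
Read '0': {q0, q1, q2, q3} → {q0, q1, q2, q3}.
Read '1': {q0, q1, q2, q3} → {q0, q1, q2, q3}.
Read '1': {q0, q1, q2, q3} → {q0, q1, q2, q3}.
That set has 4 states.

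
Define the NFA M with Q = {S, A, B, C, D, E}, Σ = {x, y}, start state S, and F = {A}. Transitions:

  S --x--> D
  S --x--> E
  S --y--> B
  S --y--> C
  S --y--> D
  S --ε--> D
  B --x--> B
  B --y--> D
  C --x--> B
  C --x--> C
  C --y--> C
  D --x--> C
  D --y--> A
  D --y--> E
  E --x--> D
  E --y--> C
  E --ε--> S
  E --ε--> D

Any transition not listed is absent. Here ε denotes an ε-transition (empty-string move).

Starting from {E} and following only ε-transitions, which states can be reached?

{S, D, E}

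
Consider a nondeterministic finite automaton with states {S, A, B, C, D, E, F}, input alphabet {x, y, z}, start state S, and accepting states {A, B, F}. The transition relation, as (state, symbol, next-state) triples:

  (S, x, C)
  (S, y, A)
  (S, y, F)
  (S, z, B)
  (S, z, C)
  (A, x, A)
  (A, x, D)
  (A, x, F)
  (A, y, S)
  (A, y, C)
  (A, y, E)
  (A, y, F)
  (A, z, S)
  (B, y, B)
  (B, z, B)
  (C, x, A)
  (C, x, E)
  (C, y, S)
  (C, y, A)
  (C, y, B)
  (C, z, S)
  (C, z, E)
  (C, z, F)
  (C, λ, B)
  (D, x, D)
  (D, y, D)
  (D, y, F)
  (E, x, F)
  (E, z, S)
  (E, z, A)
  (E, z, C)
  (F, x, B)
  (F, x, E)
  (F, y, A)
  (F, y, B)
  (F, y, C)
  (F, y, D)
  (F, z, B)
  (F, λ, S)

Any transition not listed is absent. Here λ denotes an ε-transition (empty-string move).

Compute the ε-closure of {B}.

{B}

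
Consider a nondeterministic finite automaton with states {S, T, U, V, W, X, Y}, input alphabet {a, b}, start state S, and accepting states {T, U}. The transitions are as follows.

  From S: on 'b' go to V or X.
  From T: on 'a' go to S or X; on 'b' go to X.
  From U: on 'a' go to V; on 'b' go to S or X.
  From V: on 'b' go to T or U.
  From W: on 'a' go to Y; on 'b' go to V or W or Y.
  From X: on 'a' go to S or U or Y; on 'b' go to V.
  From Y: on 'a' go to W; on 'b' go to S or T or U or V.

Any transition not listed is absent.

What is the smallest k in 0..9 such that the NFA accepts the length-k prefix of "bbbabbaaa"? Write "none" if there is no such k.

2

Start in {S}.
Read 'b': S→{V, X}; now {V, X}.
Read 'b': V→{T, U}, X→{V}; now {T, U, V}.
None of the earlier sets intersect F, but {T, U, V} does.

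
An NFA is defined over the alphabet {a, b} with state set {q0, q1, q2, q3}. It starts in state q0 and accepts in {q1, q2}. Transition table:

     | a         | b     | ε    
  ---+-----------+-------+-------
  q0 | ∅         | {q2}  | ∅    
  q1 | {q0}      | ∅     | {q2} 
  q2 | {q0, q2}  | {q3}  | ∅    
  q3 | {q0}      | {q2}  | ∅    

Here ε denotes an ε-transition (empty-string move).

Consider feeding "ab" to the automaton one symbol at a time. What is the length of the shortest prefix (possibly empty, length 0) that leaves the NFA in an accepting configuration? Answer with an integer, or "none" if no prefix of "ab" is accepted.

none

Start in {q0}.
Read 'a': {q0} → ∅.
The set is empty and remains empty for the remaining 1 symbol.
No reachable set along the way intersects F.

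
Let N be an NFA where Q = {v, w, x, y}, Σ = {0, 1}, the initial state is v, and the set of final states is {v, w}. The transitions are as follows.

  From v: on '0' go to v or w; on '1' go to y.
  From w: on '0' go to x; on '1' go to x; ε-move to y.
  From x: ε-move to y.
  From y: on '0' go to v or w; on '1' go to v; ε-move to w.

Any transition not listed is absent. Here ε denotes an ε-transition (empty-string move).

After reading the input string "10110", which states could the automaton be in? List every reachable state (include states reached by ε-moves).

Start in {v}.
Read '1': {v} → {w, y}.
Read '0': {w, y} → {v, w, x, y}.
Read '1': {v, w, x, y} → {v, w, x, y}.
Read '1': {v, w, x, y} → {v, w, x, y}.
Read '0': {v, w, x, y} → {v, w, x, y}.

{v, w, x, y}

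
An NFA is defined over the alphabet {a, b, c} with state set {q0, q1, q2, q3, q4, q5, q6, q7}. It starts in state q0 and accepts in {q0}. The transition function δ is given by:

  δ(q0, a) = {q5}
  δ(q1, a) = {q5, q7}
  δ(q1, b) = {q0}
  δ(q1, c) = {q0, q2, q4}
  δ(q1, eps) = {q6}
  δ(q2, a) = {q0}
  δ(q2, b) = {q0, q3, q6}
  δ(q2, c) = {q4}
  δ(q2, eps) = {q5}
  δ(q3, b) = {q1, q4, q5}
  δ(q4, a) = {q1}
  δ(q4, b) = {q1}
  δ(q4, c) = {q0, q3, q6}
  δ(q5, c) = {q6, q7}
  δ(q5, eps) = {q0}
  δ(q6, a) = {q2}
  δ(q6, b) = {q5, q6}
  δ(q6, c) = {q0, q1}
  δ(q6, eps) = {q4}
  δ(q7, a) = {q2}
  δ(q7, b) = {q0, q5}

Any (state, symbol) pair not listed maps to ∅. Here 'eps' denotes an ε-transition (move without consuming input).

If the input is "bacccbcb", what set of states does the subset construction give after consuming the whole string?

Start in {q0}.
Read 'b': q0→∅; now ∅.
The set is empty and remains empty for the remaining 7 symbols.

∅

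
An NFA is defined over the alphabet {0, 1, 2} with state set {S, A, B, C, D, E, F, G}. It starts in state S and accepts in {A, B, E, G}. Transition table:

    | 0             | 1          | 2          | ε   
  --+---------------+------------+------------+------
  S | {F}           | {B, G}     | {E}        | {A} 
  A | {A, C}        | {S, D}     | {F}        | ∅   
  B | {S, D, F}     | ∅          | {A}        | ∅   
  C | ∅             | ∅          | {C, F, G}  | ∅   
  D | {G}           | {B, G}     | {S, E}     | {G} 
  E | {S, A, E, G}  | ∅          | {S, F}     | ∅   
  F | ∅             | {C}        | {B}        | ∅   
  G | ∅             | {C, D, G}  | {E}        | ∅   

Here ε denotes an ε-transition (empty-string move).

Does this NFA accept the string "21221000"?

No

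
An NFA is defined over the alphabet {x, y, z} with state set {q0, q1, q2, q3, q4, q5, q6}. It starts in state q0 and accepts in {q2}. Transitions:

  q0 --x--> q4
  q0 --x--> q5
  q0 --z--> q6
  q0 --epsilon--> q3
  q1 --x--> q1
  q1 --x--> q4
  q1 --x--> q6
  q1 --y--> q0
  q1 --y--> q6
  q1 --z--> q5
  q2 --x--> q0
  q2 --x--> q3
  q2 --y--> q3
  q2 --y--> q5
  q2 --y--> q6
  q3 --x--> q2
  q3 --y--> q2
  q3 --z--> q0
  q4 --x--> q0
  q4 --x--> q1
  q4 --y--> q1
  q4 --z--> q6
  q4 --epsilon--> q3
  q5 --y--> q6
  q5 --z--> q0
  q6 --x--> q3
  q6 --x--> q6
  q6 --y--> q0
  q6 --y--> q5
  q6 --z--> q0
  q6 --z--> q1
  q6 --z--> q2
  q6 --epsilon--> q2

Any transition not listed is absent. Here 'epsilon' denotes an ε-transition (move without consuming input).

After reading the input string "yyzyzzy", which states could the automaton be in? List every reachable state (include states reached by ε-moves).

{q0, q2, q3, q5, q6}

Start: ε-closure({q0}) = {q0, q3}.
Read 'y': q0→∅, q3→{q2}; now {q2}.
Read 'y': q2→{q3, q5, q6}; union {q3, q5, q6}; ε-closure = {q2, q3, q5, q6}.
Read 'z': q2→∅, q3→{q0}, q5→{q0}, q6→{q0, q1, q2}; union {q0, q1, q2}; ε-closure = {q0, q1, q2, q3}.
Read 'y': q0→∅, q1→{q0, q6}, q2→{q3, q5, q6}, q3→{q2}; now {q0, q2, q3, q5, q6}.
Read 'z': q0→{q6}, q2→∅, q3→{q0}, q5→{q0}, q6→{q0, q1, q2}; union {q0, q1, q2, q6}; ε-closure = {q0, q1, q2, q3, q6}.
Read 'z': q0→{q6}, q1→{q5}, q2→∅, q3→{q0}, q6→{q0, q1, q2}; union {q0, q1, q2, q5, q6}; ε-closure = {q0, q1, q2, q3, q5, q6}.
Read 'y': q0→∅, q1→{q0, q6}, q2→{q3, q5, q6}, q3→{q2}, q5→{q6}, q6→{q0, q5}; now {q0, q2, q3, q5, q6}.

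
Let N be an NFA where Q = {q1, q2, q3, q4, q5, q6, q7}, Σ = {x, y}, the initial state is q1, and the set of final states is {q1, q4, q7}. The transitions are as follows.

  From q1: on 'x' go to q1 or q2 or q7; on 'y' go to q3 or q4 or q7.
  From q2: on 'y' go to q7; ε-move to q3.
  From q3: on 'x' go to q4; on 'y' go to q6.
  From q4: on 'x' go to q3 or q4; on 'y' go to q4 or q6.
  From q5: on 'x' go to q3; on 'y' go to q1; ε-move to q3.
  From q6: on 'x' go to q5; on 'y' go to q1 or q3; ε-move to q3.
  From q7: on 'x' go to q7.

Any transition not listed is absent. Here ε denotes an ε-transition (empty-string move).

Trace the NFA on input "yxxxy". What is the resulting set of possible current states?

Start in {q1}.
Read 'y': {q1} → {q3, q4, q7}.
Read 'x': {q3, q4, q7} → {q3, q4, q7}.
Read 'x': {q3, q4, q7} → {q3, q4, q7}.
Read 'x': {q3, q4, q7} → {q3, q4, q7}.
Read 'y': {q3, q4, q7} → {q3, q4, q6}.

{q3, q4, q6}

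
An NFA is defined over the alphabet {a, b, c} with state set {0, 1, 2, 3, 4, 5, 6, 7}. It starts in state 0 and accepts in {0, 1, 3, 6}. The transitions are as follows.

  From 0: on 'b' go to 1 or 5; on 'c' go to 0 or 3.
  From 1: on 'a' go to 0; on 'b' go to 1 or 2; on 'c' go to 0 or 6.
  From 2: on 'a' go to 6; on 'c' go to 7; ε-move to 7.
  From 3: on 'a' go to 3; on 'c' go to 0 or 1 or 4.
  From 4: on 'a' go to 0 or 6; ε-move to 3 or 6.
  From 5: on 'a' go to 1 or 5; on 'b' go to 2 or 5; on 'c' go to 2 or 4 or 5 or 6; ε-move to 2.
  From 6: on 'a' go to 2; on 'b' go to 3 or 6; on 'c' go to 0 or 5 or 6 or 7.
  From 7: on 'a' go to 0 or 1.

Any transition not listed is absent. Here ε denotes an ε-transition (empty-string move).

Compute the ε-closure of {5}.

{2, 5, 7}

Begin with {5}.
ε-move 5 → 2; add 2.
ε-move 2 → 7; add 7.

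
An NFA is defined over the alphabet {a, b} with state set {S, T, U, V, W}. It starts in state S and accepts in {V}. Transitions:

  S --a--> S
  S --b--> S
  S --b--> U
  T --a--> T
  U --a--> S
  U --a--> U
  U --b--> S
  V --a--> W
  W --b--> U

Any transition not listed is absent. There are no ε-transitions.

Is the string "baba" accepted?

Start in {S}.
Read 'b': {S} → {S, U}.
Read 'a': {S, U} → {S, U}.
Read 'b': {S, U} → {S, U}.
Read 'a': {S, U} → {S, U}.
The final set {S, U} contains no accepting state.

No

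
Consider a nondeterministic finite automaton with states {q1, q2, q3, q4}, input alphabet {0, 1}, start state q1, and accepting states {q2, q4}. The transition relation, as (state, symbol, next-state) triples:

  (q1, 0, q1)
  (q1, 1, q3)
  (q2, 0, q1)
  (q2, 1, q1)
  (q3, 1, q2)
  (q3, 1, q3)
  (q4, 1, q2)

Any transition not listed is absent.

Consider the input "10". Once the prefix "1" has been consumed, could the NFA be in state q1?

No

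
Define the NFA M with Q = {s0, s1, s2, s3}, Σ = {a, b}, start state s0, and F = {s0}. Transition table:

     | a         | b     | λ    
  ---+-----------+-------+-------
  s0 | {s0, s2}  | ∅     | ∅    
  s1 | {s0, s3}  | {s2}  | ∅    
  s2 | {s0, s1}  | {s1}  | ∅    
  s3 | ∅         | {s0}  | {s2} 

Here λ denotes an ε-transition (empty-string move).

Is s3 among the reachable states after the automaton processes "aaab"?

No

Start in {s0}.
Read 'a': s0→{s0, s2}; now {s0, s2}.
Read 'a': s0→{s0, s2}, s2→{s0, s1}; now {s0, s1, s2}.
Read 'a': s0→{s0, s2}, s1→{s0, s3}, s2→{s0, s1}; now {s0, s1, s2, s3}.
Read 'b': s0→∅, s1→{s2}, s2→{s1}, s3→{s0}; now {s0, s1, s2}.
State s3 is not in {s0, s1, s2}.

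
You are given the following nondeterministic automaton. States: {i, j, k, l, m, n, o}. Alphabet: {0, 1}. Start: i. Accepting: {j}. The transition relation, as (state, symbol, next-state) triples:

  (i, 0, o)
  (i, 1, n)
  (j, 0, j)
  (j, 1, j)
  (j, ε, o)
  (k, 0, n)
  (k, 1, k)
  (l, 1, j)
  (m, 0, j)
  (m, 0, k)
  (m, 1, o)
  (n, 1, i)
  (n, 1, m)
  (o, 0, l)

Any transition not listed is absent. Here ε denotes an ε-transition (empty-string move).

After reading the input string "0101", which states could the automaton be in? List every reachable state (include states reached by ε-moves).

∅

Start in {i}.
Read '0': {i} → {o}.
Read '1': {o} → ∅.
The set is empty and remains empty for the remaining 2 symbols.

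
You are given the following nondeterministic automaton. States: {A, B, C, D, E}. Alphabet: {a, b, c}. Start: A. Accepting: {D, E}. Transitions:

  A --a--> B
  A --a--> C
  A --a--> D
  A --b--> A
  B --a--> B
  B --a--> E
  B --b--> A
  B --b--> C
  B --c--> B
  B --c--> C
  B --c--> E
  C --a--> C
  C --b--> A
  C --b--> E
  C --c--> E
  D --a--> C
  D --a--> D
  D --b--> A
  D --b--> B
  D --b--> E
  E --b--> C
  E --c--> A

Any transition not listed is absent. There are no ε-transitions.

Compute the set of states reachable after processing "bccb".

∅

Start in {A}.
Read 'b': A→{A}; now {A}.
Read 'c': A→∅; now ∅.
The set is empty and remains empty for the remaining 2 symbols.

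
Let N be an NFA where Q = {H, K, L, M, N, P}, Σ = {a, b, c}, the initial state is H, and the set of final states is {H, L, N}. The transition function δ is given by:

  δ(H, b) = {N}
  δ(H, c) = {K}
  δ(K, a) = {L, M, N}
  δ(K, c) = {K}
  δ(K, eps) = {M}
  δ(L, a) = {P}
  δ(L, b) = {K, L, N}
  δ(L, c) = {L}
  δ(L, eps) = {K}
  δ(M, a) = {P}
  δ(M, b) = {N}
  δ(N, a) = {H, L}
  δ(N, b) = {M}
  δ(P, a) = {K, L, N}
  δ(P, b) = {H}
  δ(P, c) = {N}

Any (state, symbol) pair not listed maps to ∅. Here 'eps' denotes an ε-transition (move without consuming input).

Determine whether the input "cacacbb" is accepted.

Start in {H}.
Read 'c': {H} → {K, M}.
Read 'a': {K, M} → {K, L, M, N, P}.
Read 'c': {K, L, M, N, P} → {K, L, M, N}.
Read 'a': {K, L, M, N} → {H, K, L, M, N, P}.
Read 'c': {H, K, L, M, N, P} → {K, L, M, N}.
Read 'b': {K, L, M, N} → {K, L, M, N}.
Read 'b': {K, L, M, N} → {K, L, M, N}.
The final set {K, L, M, N} contains the accepting states L, N.

Yes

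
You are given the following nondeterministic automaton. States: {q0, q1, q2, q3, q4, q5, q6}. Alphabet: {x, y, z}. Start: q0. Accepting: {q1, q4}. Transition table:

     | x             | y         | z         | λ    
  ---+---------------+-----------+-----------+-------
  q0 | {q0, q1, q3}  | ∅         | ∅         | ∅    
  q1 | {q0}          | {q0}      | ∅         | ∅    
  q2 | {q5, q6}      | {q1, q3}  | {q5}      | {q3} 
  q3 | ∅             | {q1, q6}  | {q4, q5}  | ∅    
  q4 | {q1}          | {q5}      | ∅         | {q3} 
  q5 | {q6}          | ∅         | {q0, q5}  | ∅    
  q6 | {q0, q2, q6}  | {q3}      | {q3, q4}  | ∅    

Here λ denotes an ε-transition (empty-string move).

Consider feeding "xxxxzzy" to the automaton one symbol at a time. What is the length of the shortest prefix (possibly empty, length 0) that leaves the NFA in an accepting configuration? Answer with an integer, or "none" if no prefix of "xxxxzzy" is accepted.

1

Start in {q0}.
Read 'x': q0→{q0, q1, q3}; now {q0, q1, q3}.
None of the earlier sets intersect F, but {q0, q1, q3} does.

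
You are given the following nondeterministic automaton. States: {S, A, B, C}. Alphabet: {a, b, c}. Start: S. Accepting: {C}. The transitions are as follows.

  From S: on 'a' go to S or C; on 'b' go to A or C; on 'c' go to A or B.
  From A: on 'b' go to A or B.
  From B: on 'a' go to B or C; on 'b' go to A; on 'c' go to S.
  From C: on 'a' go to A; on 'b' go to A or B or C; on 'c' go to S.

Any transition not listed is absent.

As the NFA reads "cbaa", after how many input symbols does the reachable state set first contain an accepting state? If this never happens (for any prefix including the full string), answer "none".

3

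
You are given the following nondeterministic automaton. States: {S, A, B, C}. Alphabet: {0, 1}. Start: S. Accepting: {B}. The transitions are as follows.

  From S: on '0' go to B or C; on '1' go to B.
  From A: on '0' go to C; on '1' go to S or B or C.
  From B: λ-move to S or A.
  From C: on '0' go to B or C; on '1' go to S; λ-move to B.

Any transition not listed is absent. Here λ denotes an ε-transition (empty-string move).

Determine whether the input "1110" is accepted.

Start in {S}.
Read '1': S→{B}; union {B}; ε-closure = {S, A, B}.
Read '1': S→{B}, A→{S, B, C}, B→∅; union {S, B, C}; ε-closure = {S, A, B, C}.
Read '1': S→{B}, A→{S, B, C}, B→∅, C→{S}; union {S, B, C}; ε-closure = {S, A, B, C}.
Read '0': S→{B, C}, A→{C}, B→∅, C→{B, C}; union {B, C}; ε-closure = {S, A, B, C}.
The final set {S, A, B, C} contains the accepting state B.

Yes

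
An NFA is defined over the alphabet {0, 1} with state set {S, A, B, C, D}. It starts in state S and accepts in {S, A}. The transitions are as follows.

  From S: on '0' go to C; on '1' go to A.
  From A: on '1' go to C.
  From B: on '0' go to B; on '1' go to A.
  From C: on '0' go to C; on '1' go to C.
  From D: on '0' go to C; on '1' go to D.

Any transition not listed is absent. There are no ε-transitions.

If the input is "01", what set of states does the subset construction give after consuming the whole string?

Start in {S}.
Read '0': S→{C}; now {C}.
Read '1': C→{C}; now {C}.

{C}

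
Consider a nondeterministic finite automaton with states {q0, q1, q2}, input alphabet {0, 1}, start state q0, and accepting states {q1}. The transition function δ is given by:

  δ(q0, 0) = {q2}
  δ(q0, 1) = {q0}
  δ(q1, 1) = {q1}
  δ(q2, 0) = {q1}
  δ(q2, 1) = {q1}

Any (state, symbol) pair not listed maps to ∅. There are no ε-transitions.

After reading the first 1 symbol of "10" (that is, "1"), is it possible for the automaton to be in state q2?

Start in {q0}.
Read '1': q0→{q0}; now {q0}.
State q2 is not in {q0}.

No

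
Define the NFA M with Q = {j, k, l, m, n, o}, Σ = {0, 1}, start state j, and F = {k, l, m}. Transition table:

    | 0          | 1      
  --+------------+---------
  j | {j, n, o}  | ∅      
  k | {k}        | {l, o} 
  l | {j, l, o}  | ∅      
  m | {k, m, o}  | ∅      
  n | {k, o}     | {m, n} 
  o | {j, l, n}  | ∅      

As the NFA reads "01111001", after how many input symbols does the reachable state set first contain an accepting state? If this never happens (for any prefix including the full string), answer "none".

2

Start in {j}.
Read '0': j→{j, n, o}; now {j, n, o}.
Read '1': j→∅, n→{m, n}, o→∅; now {m, n}.
None of the earlier sets intersect F, but {m, n} does.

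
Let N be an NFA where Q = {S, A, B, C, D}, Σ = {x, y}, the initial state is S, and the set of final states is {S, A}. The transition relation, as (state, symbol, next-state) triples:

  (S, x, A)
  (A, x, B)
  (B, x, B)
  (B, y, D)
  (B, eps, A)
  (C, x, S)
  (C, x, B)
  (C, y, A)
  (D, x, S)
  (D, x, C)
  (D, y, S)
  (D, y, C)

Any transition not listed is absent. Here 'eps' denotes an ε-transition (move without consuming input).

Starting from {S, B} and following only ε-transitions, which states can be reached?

{S, A, B}

Begin with {S, B}.
ε-move B → A; add A.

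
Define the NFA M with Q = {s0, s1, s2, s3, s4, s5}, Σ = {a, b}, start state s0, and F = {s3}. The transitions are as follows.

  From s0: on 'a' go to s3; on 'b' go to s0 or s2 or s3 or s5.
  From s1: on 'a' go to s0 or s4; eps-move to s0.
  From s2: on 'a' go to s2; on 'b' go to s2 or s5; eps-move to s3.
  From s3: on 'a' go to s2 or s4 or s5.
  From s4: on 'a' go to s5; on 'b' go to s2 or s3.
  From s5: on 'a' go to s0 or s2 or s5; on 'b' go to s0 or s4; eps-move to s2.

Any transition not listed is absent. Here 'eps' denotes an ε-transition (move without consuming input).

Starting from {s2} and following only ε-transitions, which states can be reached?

Begin with {s2}.
ε-move s2 → s3; add s3.

{s2, s3}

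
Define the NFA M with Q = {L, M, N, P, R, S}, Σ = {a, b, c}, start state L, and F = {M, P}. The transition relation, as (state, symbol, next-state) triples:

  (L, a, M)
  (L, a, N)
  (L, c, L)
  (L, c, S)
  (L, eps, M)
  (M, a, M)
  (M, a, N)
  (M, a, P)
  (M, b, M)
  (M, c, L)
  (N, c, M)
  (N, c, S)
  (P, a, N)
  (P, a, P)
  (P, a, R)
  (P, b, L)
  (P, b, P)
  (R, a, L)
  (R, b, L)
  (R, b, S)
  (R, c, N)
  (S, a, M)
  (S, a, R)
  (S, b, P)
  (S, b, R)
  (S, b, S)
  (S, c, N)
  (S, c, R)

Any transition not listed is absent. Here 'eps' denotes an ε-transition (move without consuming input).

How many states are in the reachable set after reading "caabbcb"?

Start: ε-closure({L}) = {L, M}.
Read 'c': L→{L, S}, M→{L}; union {L, S}; ε-closure = {L, M, S}.
Read 'a': L→{M, N}, M→{M, N, P}, S→{M, R}; now {M, N, P, R}.
Read 'a': M→{M, N, P}, N→∅, P→{N, P, R}, R→{L}; now {L, M, N, P, R}.
Read 'b': L→∅, M→{M}, N→∅, P→{L, P}, R→{L, S}; now {L, M, P, S}.
Read 'b': L→∅, M→{M}, P→{L, P}, S→{P, R, S}; now {L, M, P, R, S}.
Read 'c': L→{L, S}, M→{L}, P→∅, R→{N}, S→{N, R}; union {L, N, R, S}; ε-closure = {L, M, N, R, S}.
Read 'b': L→∅, M→{M}, N→∅, R→{L, S}, S→{P, R, S}; now {L, M, P, R, S}.
That set has 5 states.

5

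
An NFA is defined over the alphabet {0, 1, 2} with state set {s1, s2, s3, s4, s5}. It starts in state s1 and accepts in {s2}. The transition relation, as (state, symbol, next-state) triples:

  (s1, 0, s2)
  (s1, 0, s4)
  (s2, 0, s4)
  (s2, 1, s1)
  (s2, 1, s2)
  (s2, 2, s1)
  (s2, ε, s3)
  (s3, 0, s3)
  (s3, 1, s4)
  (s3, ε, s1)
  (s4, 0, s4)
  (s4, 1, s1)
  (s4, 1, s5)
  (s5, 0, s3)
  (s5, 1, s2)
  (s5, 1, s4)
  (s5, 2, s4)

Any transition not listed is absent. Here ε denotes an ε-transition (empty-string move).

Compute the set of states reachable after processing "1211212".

Start in {s1}.
Read '1': {s1} → ∅.
The set is empty and remains empty for the remaining 6 symbols.

∅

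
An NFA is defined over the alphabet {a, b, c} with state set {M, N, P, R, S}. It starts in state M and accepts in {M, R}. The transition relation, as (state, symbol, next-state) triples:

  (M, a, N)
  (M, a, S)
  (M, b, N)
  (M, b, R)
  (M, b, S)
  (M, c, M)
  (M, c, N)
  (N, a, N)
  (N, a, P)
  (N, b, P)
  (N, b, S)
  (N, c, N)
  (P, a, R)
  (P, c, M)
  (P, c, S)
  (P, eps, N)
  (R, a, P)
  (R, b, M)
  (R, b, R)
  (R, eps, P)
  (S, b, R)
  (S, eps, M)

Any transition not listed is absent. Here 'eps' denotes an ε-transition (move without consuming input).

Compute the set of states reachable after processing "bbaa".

{M, N, P, R, S}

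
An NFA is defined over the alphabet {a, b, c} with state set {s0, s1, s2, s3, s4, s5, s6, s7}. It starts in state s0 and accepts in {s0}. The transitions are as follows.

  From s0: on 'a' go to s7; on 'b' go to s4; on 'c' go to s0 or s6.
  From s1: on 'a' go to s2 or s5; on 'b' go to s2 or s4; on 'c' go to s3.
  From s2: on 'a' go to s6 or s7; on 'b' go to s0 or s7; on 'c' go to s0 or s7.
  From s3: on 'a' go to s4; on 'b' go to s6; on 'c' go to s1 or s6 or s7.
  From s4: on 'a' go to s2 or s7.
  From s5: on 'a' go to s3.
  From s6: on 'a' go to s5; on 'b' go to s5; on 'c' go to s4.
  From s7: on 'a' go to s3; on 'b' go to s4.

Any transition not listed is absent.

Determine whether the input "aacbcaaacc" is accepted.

Yes

Start in {s0}.
Read 'a': s0→{s7}; now {s7}.
Read 'a': s7→{s3}; now {s3}.
Read 'c': s3→{s1, s6, s7}; now {s1, s6, s7}.
Read 'b': s1→{s2, s4}, s6→{s5}, s7→{s4}; now {s2, s4, s5}.
Read 'c': s2→{s0, s7}, s4→∅, s5→∅; now {s0, s7}.
Read 'a': s0→{s7}, s7→{s3}; now {s3, s7}.
Read 'a': s3→{s4}, s7→{s3}; now {s3, s4}.
Read 'a': s3→{s4}, s4→{s2, s7}; now {s2, s4, s7}.
Read 'c': s2→{s0, s7}, s4→∅, s7→∅; now {s0, s7}.
Read 'c': s0→{s0, s6}, s7→∅; now {s0, s6}.
The final set {s0, s6} contains the accepting state s0.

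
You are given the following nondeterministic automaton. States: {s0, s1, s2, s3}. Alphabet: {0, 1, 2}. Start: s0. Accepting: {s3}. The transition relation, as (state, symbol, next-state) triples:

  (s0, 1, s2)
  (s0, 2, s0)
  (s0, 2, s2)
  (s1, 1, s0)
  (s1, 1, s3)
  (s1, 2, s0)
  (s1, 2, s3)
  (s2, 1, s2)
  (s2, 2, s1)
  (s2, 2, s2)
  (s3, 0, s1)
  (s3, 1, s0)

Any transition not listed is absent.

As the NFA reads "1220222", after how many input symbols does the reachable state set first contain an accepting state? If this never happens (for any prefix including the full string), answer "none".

3

Start in {s0}.
Read '1': {s0} → {s2}.
Read '2': {s2} → {s1, s2}.
Read '2': {s1, s2} → {s0, s1, s2, s3}.
None of the earlier sets intersect F, but {s0, s1, s2, s3} does.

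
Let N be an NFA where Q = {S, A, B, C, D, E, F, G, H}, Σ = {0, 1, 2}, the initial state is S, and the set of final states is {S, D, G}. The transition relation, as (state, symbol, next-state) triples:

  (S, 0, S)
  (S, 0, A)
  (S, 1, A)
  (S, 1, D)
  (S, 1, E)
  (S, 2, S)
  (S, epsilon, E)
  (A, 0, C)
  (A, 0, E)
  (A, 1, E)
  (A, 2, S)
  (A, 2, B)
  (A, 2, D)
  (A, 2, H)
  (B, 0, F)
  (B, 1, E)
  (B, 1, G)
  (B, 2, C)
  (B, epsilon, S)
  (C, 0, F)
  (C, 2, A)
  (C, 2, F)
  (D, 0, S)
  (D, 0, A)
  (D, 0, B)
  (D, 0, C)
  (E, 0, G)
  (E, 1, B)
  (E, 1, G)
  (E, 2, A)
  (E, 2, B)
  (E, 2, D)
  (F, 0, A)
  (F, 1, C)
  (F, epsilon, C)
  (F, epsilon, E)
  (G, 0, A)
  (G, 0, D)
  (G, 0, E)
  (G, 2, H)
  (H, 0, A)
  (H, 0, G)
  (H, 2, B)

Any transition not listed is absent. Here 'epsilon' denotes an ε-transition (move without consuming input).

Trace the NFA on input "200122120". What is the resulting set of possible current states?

{S, A, B, C, E, F, G}

Start: ε-closure({S}) = {S, E}.
Read '2': S→{S}, E→{A, B, D}; union {S, A, B, D}; ε-closure = {S, A, B, D, E}.
Read '0': S→{S, A}, A→{C, E}, B→{F}, D→{S, A, B, C}, E→{G}; now {S, A, B, C, E, F, G}.
Read '0': S→{S, A}, A→{C, E}, B→{F}, C→{F}, E→{G}, F→{A}, G→{A, D, E}; now {S, A, C, D, E, F, G}.
Read '1': S→{A, D, E}, A→{E}, C→∅, D→∅, E→{B, G}, F→{C}, G→∅; union {A, B, C, D, E, G}; ε-closure = {S, A, B, C, D, E, G}.
Read '2': S→{S}, A→{S, B, D, H}, B→{C}, C→{A, F}, D→∅, E→{A, B, D}, G→{H}; union {S, A, B, C, D, F, H}; ε-closure = {S, A, B, C, D, E, F, H}.
Read '2': S→{S}, A→{S, B, D, H}, B→{C}, C→{A, F}, D→∅, E→{A, B, D}, F→∅, H→{B}; union {S, A, B, C, D, F, H}; ε-closure = {S, A, B, C, D, E, F, H}.
Read '1': S→{A, D, E}, A→{E}, B→{E, G}, C→∅, D→∅, E→{B, G}, F→{C}, H→∅; union {A, B, C, D, E, G}; ε-closure = {S, A, B, C, D, E, G}.
Read '2': S→{S}, A→{S, B, D, H}, B→{C}, C→{A, F}, D→∅, E→{A, B, D}, G→{H}; union {S, A, B, C, D, F, H}; ε-closure = {S, A, B, C, D, E, F, H}.
Read '0': S→{S, A}, A→{C, E}, B→{F}, C→{F}, D→{S, A, B, C}, E→{G}, F→{A}, H→{A, G}; now {S, A, B, C, E, F, G}.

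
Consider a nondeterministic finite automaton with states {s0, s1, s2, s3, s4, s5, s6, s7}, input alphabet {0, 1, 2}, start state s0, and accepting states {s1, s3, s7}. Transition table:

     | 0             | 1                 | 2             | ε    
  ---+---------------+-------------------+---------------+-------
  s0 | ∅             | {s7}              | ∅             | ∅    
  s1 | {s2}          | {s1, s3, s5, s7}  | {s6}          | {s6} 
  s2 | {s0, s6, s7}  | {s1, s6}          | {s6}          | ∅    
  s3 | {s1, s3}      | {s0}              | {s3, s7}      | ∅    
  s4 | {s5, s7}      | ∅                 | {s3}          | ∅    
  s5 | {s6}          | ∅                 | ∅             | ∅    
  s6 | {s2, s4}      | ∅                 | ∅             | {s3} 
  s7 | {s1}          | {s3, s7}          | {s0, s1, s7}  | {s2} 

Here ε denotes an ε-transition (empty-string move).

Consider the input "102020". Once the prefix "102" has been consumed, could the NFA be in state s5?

No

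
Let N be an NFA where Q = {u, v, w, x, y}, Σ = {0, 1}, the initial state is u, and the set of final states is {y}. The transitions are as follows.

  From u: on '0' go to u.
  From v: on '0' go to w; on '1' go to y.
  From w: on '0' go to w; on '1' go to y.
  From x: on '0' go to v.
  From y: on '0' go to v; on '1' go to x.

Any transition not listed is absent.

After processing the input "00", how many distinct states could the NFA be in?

1

Start in {u}.
Read '0': u→{u}; now {u}.
Read '0': u→{u}; now {u}.
That set has 1 state.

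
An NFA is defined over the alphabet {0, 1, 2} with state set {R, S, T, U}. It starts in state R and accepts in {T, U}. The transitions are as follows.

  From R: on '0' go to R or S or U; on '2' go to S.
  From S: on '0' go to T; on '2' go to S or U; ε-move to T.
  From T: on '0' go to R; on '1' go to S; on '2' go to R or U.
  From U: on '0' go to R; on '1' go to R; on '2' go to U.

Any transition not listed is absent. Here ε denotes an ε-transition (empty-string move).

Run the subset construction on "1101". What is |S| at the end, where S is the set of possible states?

Start in {R}.
Read '1': {R} → ∅.
The set is empty and remains empty for the remaining 3 symbols.
That set has 0 states.

0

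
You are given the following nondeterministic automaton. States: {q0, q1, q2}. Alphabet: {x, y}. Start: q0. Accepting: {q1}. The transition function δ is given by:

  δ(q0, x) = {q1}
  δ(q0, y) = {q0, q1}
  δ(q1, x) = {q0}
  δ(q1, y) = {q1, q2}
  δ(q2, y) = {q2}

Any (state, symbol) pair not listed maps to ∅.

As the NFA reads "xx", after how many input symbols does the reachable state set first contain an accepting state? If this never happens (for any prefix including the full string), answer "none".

1

Start in {q0}.
Read 'x': q0→{q1}; now {q1}.
None of the earlier sets intersect F, but {q1} does.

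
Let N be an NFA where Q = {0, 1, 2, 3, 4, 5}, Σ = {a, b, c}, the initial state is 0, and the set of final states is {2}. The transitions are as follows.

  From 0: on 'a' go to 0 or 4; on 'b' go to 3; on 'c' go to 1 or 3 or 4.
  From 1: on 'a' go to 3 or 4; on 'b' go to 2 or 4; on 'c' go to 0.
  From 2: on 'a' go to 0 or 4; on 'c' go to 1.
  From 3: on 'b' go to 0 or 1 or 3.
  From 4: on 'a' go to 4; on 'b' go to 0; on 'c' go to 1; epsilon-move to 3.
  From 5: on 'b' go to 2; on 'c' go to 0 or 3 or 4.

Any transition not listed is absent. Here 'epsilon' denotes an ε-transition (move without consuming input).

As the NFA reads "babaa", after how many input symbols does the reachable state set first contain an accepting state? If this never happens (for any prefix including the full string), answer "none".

none

Start in {0}.
Read 'b': {0} → {3}.
Read 'a': {3} → ∅.
The set is empty and remains empty for the remaining 3 symbols.
No reachable set along the way intersects F.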